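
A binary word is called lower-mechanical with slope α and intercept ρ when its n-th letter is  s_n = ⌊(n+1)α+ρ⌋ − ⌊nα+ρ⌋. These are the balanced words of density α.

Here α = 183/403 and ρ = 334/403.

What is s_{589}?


(n+1)α + ρ = (590·183 + 334) / 403 = 108304/403
nα + ρ     = (589·183 + 334) / 403 = 108121/403
⌊108304/403⌋ = 268,  ⌊108121/403⌋ = 268
s_{589} = 268 − 268 = 0

0


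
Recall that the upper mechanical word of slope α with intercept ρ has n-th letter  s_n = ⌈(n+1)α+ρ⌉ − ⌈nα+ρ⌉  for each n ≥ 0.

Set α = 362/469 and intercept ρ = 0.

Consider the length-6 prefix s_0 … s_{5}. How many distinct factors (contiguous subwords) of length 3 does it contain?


t_n = ⌈(n·362)/469⌉ for n = 0 … 6:
  n=0…6: ⌈0/469⌉=0 ⌈362/469⌉=1 ⌈724/469⌉=2 ⌈1086/469⌉=3 ⌈1448/469⌉=4 ⌈1810/469⌉=4 ⌈2172/469⌉=5
s_n = t_(n+1) − t_n for n = 0 … 5 gives
prefix = 111101
slide a length-3 window over [0..2] … [3..5] (4 windows); first occurrence of each distinct factor:
  [  0..  2] 111
  [  2..  4] 110
  [  3..  5] 101
  (the other 1 window repeats one of these)
distinct factors: {101, 110, 111}
count = 3  (Sturmian bound for length 3 is 4)

3


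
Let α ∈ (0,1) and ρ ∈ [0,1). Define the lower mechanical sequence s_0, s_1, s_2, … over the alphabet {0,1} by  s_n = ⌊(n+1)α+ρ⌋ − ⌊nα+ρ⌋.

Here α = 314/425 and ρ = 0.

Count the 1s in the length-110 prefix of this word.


#1s = Σ_{n=0}^{109} s_n = Σ_{n=0}^{109} (⌊(n+1)α+ρ⌋ − ⌊nα+ρ⌋)
the sum telescopes: every ⌊nα+ρ⌋ with 0 < n < 110 appears once with + and once with −, leaving ⌊110α+ρ⌋ − ⌊0·α+ρ⌋
110α + ρ = (110·314) / 425 = 34540/425
ρ = 0/425
⌊34540/425⌋ = 81,  ⌊0/425⌋ = 0
#1s = 81 − 0 = 81

81


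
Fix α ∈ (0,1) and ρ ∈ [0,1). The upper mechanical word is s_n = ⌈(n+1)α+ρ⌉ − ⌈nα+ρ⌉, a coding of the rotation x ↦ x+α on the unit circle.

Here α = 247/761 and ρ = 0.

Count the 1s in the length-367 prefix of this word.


120

#1s = Σ_{n=0}^{366} s_n = Σ_{n=0}^{366} (⌈(n+1)α+ρ⌉ − ⌈nα+ρ⌉)
the sum telescopes: every ⌈nα+ρ⌉ with 0 < n < 367 appears once with + and once with −, leaving ⌈367α+ρ⌉ − ⌈0·α+ρ⌉
367α + ρ = (367·247) / 761 = 90649/761
ρ = 0/761
⌈90649/761⌉ = 120,  ⌈0/761⌉ = 0
#1s = 120 − 0 = 120


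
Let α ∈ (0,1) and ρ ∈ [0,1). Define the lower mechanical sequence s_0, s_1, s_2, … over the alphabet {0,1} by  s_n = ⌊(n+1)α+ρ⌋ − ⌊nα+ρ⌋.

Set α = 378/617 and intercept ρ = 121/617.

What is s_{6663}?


0

(n+1)α + ρ = (6664·378 + 121) / 617 = 2519113/617
nα + ρ     = (6663·378 + 121) / 617 = 2518735/617
⌊2519113/617⌋ = 4082,  ⌊2518735/617⌋ = 4082
s_{6663} = 4082 − 4082 = 0


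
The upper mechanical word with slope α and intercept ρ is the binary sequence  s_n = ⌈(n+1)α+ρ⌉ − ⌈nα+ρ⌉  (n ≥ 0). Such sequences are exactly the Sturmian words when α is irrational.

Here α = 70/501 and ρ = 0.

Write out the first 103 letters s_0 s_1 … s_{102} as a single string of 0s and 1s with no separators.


1000000100000010000001000000100000010000001000000010000001000000100000010000001000000100000001000000100

n=0: ⌈(1·70)/501⌉ − ⌈(0·70)/501⌉ = ⌈70/501⌉ − ⌈0/501⌉ = 1 − 0 = 1
n=1: ⌈(2·70)/501⌉ − ⌈(1·70)/501⌉ = ⌈140/501⌉ − ⌈70/501⌉ = 1 − 1 = 0
n=2: ⌈(3·70)/501⌉ − ⌈(2·70)/501⌉ = ⌈210/501⌉ − ⌈140/501⌉ = 1 − 1 = 0
n=3: ⌈(4·70)/501⌉ − ⌈(3·70)/501⌉ = ⌈280/501⌉ − ⌈210/501⌉ = 1 − 1 = 0
n=4: ⌈(5·70)/501⌉ − ⌈(4·70)/501⌉ = ⌈350/501⌉ − ⌈280/501⌉ = 1 − 1 = 0
n=5: ⌈(6·70)/501⌉ − ⌈(5·70)/501⌉ = ⌈420/501⌉ − ⌈350/501⌉ = 1 − 1 = 0
n=6: ⌈(7·70)/501⌉ − ⌈(6·70)/501⌉ = ⌈490/501⌉ − ⌈420/501⌉ = 1 − 1 = 0
n=7: ⌈(8·70)/501⌉ − ⌈(7·70)/501⌉ = ⌈560/501⌉ − ⌈490/501⌉ = 2 − 1 = 1
n=8: ⌈(9·70)/501⌉ − ⌈(8·70)/501⌉ = ⌈630/501⌉ − ⌈560/501⌉ = 2 − 2 = 0
n=9: ⌈(10·70)/501⌉ − ⌈(9·70)/501⌉ = ⌈700/501⌉ − ⌈630/501⌉ = 2 − 2 = 0
n=10: ⌈(11·70)/501⌉ − ⌈(10·70)/501⌉ = ⌈770/501⌉ − ⌈700/501⌉ = 2 − 2 = 0
n=11: ⌈(12·70)/501⌉ − ⌈(11·70)/501⌉ = ⌈840/501⌉ − ⌈770/501⌉ = 2 − 2 = 0
n=12: ⌈(13·70)/501⌉ − ⌈(12·70)/501⌉ = ⌈910/501⌉ − ⌈840/501⌉ = 2 − 2 = 0
n=13: ⌈(14·70)/501⌉ − ⌈(13·70)/501⌉ = ⌈980/501⌉ − ⌈910/501⌉ = 2 − 2 = 0
n=14: ⌈(15·70)/501⌉ − ⌈(14·70)/501⌉ = ⌈1050/501⌉ − ⌈980/501⌉ = 3 − 2 = 1
n=15: ⌈(16·70)/501⌉ − ⌈(15·70)/501⌉ = ⌈1120/501⌉ − ⌈1050/501⌉ = 3 − 3 = 0
n=16: ⌈(17·70)/501⌉ − ⌈(16·70)/501⌉ = ⌈1190/501⌉ − ⌈1120/501⌉ = 3 − 3 = 0
n=17: ⌈(18·70)/501⌉ − ⌈(17·70)/501⌉ = ⌈1260/501⌉ − ⌈1190/501⌉ = 3 − 3 = 0
n=18: ⌈(19·70)/501⌉ − ⌈(18·70)/501⌉ = ⌈1330/501⌉ − ⌈1260/501⌉ = 3 − 3 = 0
n=19: ⌈(20·70)/501⌉ − ⌈(19·70)/501⌉ = ⌈1400/501⌉ − ⌈1330/501⌉ = 3 − 3 = 0
n=20: ⌈(21·70)/501⌉ − ⌈(20·70)/501⌉ = ⌈1470/501⌉ − ⌈1400/501⌉ = 3 − 3 = 0
n=21: ⌈(22·70)/501⌉ − ⌈(21·70)/501⌉ = ⌈1540/501⌉ − ⌈1470/501⌉ = 4 − 3 = 1
n=22: ⌈(23·70)/501⌉ − ⌈(22·70)/501⌉ = ⌈1610/501⌉ − ⌈1540/501⌉ = 4 − 4 = 0
n=23: ⌈(24·70)/501⌉ − ⌈(23·70)/501⌉ = ⌈1680/501⌉ − ⌈1610/501⌉ = 4 − 4 = 0
n=24: ⌈(25·70)/501⌉ − ⌈(24·70)/501⌉ = ⌈1750/501⌉ − ⌈1680/501⌉ = 4 − 4 = 0
n=25: ⌈(26·70)/501⌉ − ⌈(25·70)/501⌉ = ⌈1820/501⌉ − ⌈1750/501⌉ = 4 − 4 = 0
n=26: ⌈(27·70)/501⌉ − ⌈(26·70)/501⌉ = ⌈1890/501⌉ − ⌈1820/501⌉ = 4 − 4 = 0
n=27: ⌈(28·70)/501⌉ − ⌈(27·70)/501⌉ = ⌈1960/501⌉ − ⌈1890/501⌉ = 4 − 4 = 0
n=28: ⌈(29·70)/501⌉ − ⌈(28·70)/501⌉ = ⌈2030/501⌉ − ⌈1960/501⌉ = 5 − 4 = 1
n=29: ⌈(30·70)/501⌉ − ⌈(29·70)/501⌉ = ⌈2100/501⌉ − ⌈2030/501⌉ = 5 − 5 = 0
n=30: ⌈(31·70)/501⌉ − ⌈(30·70)/501⌉ = ⌈2170/501⌉ − ⌈2100/501⌉ = 5 − 5 = 0
n=31: ⌈(32·70)/501⌉ − ⌈(31·70)/501⌉ = ⌈2240/501⌉ − ⌈2170/501⌉ = 5 − 5 = 0
n=32: ⌈(33·70)/501⌉ − ⌈(32·70)/501⌉ = ⌈2310/501⌉ − ⌈2240/501⌉ = 5 − 5 = 0
n=33: ⌈(34·70)/501⌉ − ⌈(33·70)/501⌉ = ⌈2380/501⌉ − ⌈2310/501⌉ = 5 − 5 = 0
n=34: ⌈(35·70)/501⌉ − ⌈(34·70)/501⌉ = ⌈2450/501⌉ − ⌈2380/501⌉ = 5 − 5 = 0
n=35: ⌈(36·70)/501⌉ − ⌈(35·70)/501⌉ = ⌈2520/501⌉ − ⌈2450/501⌉ = 6 − 5 = 1
n=36: ⌈(37·70)/501⌉ − ⌈(36·70)/501⌉ = ⌈2590/501⌉ − ⌈2520/501⌉ = 6 − 6 = 0
n=37: ⌈(38·70)/501⌉ − ⌈(37·70)/501⌉ = ⌈2660/501⌉ − ⌈2590/501⌉ = 6 − 6 = 0
n=38: ⌈(39·70)/501⌉ − ⌈(38·70)/501⌉ = ⌈2730/501⌉ − ⌈2660/501⌉ = 6 − 6 = 0
n=39: ⌈(40·70)/501⌉ − ⌈(39·70)/501⌉ = ⌈2800/501⌉ − ⌈2730/501⌉ = 6 − 6 = 0
n=40: ⌈(41·70)/501⌉ − ⌈(40·70)/501⌉ = ⌈2870/501⌉ − ⌈2800/501⌉ = 6 − 6 = 0
n=41: ⌈(42·70)/501⌉ − ⌈(41·70)/501⌉ = ⌈2940/501⌉ − ⌈2870/501⌉ = 6 − 6 = 0
n=42: ⌈(43·70)/501⌉ − ⌈(42·70)/501⌉ = ⌈3010/501⌉ − ⌈2940/501⌉ = 7 − 6 = 1
n=43: ⌈(44·70)/501⌉ − ⌈(43·70)/501⌉ = ⌈3080/501⌉ − ⌈3010/501⌉ = 7 − 7 = 0
n=44: ⌈(45·70)/501⌉ − ⌈(44·70)/501⌉ = ⌈3150/501⌉ − ⌈3080/501⌉ = 7 − 7 = 0
n=45: ⌈(46·70)/501⌉ − ⌈(45·70)/501⌉ = ⌈3220/501⌉ − ⌈3150/501⌉ = 7 − 7 = 0
n=46: ⌈(47·70)/501⌉ − ⌈(46·70)/501⌉ = ⌈3290/501⌉ − ⌈3220/501⌉ = 7 − 7 = 0
n=47: ⌈(48·70)/501⌉ − ⌈(47·70)/501⌉ = ⌈3360/501⌉ − ⌈3290/501⌉ = 7 − 7 = 0
n=48: ⌈(49·70)/501⌉ − ⌈(48·70)/501⌉ = ⌈3430/501⌉ − ⌈3360/501⌉ = 7 − 7 = 0
n=49: ⌈(50·70)/501⌉ − ⌈(49·70)/501⌉ = ⌈3500/501⌉ − ⌈3430/501⌉ = 7 − 7 = 0
n=50: ⌈(51·70)/501⌉ − ⌈(50·70)/501⌉ = ⌈3570/501⌉ − ⌈3500/501⌉ = 8 − 7 = 1
n=51: ⌈(52·70)/501⌉ − ⌈(51·70)/501⌉ = ⌈3640/501⌉ − ⌈3570/501⌉ = 8 − 8 = 0
n=52: ⌈(53·70)/501⌉ − ⌈(52·70)/501⌉ = ⌈3710/501⌉ − ⌈3640/501⌉ = 8 − 8 = 0
n=53: ⌈(54·70)/501⌉ − ⌈(53·70)/501⌉ = ⌈3780/501⌉ − ⌈3710/501⌉ = 8 − 8 = 0
n=54: ⌈(55·70)/501⌉ − ⌈(54·70)/501⌉ = ⌈3850/501⌉ − ⌈3780/501⌉ = 8 − 8 = 0
n=55: ⌈(56·70)/501⌉ − ⌈(55·70)/501⌉ = ⌈3920/501⌉ − ⌈3850/501⌉ = 8 − 8 = 0
n=56: ⌈(57·70)/501⌉ − ⌈(56·70)/501⌉ = ⌈3990/501⌉ − ⌈3920/501⌉ = 8 − 8 = 0
n=57: ⌈(58·70)/501⌉ − ⌈(57·70)/501⌉ = ⌈4060/501⌉ − ⌈3990/501⌉ = 9 − 8 = 1
n=58: ⌈(59·70)/501⌉ − ⌈(58·70)/501⌉ = ⌈4130/501⌉ − ⌈4060/501⌉ = 9 − 9 = 0
n=59: ⌈(60·70)/501⌉ − ⌈(59·70)/501⌉ = ⌈4200/501⌉ − ⌈4130/501⌉ = 9 − 9 = 0
n=60: ⌈(61·70)/501⌉ − ⌈(60·70)/501⌉ = ⌈4270/501⌉ − ⌈4200/501⌉ = 9 − 9 = 0
n=61: ⌈(62·70)/501⌉ − ⌈(61·70)/501⌉ = ⌈4340/501⌉ − ⌈4270/501⌉ = 9 − 9 = 0
n=62: ⌈(63·70)/501⌉ − ⌈(62·70)/501⌉ = ⌈4410/501⌉ − ⌈4340/501⌉ = 9 − 9 = 0
n=63: ⌈(64·70)/501⌉ − ⌈(63·70)/501⌉ = ⌈4480/501⌉ − ⌈4410/501⌉ = 9 − 9 = 0
n=64: ⌈(65·70)/501⌉ − ⌈(64·70)/501⌉ = ⌈4550/501⌉ − ⌈4480/501⌉ = 10 − 9 = 1
n=65: ⌈(66·70)/501⌉ − ⌈(65·70)/501⌉ = ⌈4620/501⌉ − ⌈4550/501⌉ = 10 − 10 = 0
n=66: ⌈(67·70)/501⌉ − ⌈(66·70)/501⌉ = ⌈4690/501⌉ − ⌈4620/501⌉ = 10 − 10 = 0
n=67: ⌈(68·70)/501⌉ − ⌈(67·70)/501⌉ = ⌈4760/501⌉ − ⌈4690/501⌉ = 10 − 10 = 0
n=68: ⌈(69·70)/501⌉ − ⌈(68·70)/501⌉ = ⌈4830/501⌉ − ⌈4760/501⌉ = 10 − 10 = 0
n=69: ⌈(70·70)/501⌉ − ⌈(69·70)/501⌉ = ⌈4900/501⌉ − ⌈4830/501⌉ = 10 − 10 = 0
n=70: ⌈(71·70)/501⌉ − ⌈(70·70)/501⌉ = ⌈4970/501⌉ − ⌈4900/501⌉ = 10 − 10 = 0
n=71: ⌈(72·70)/501⌉ − ⌈(71·70)/501⌉ = ⌈5040/501⌉ − ⌈4970/501⌉ = 11 − 10 = 1
n=72: ⌈(73·70)/501⌉ − ⌈(72·70)/501⌉ = ⌈5110/501⌉ − ⌈5040/501⌉ = 11 − 11 = 0
n=73: ⌈(74·70)/501⌉ − ⌈(73·70)/501⌉ = ⌈5180/501⌉ − ⌈5110/501⌉ = 11 − 11 = 0
n=74: ⌈(75·70)/501⌉ − ⌈(74·70)/501⌉ = ⌈5250/501⌉ − ⌈5180/501⌉ = 11 − 11 = 0
n=75: ⌈(76·70)/501⌉ − ⌈(75·70)/501⌉ = ⌈5320/501⌉ − ⌈5250/501⌉ = 11 − 11 = 0
n=76: ⌈(77·70)/501⌉ − ⌈(76·70)/501⌉ = ⌈5390/501⌉ − ⌈5320/501⌉ = 11 − 11 = 0
n=77: ⌈(78·70)/501⌉ − ⌈(77·70)/501⌉ = ⌈5460/501⌉ − ⌈5390/501⌉ = 11 − 11 = 0
n=78: ⌈(79·70)/501⌉ − ⌈(78·70)/501⌉ = ⌈5530/501⌉ − ⌈5460/501⌉ = 12 − 11 = 1
n=79: ⌈(80·70)/501⌉ − ⌈(79·70)/501⌉ = ⌈5600/501⌉ − ⌈5530/501⌉ = 12 − 12 = 0
n=80: ⌈(81·70)/501⌉ − ⌈(80·70)/501⌉ = ⌈5670/501⌉ − ⌈5600/501⌉ = 12 − 12 = 0
n=81: ⌈(82·70)/501⌉ − ⌈(81·70)/501⌉ = ⌈5740/501⌉ − ⌈5670/501⌉ = 12 − 12 = 0
n=82: ⌈(83·70)/501⌉ − ⌈(82·70)/501⌉ = ⌈5810/501⌉ − ⌈5740/501⌉ = 12 − 12 = 0
n=83: ⌈(84·70)/501⌉ − ⌈(83·70)/501⌉ = ⌈5880/501⌉ − ⌈5810/501⌉ = 12 − 12 = 0
n=84: ⌈(85·70)/501⌉ − ⌈(84·70)/501⌉ = ⌈5950/501⌉ − ⌈5880/501⌉ = 12 − 12 = 0
n=85: ⌈(86·70)/501⌉ − ⌈(85·70)/501⌉ = ⌈6020/501⌉ − ⌈5950/501⌉ = 13 − 12 = 1
n=86: ⌈(87·70)/501⌉ − ⌈(86·70)/501⌉ = ⌈6090/501⌉ − ⌈6020/501⌉ = 13 − 13 = 0
n=87: ⌈(88·70)/501⌉ − ⌈(87·70)/501⌉ = ⌈6160/501⌉ − ⌈6090/501⌉ = 13 − 13 = 0
n=88: ⌈(89·70)/501⌉ − ⌈(88·70)/501⌉ = ⌈6230/501⌉ − ⌈6160/501⌉ = 13 − 13 = 0
n=89: ⌈(90·70)/501⌉ − ⌈(89·70)/501⌉ = ⌈6300/501⌉ − ⌈6230/501⌉ = 13 − 13 = 0
n=90: ⌈(91·70)/501⌉ − ⌈(90·70)/501⌉ = ⌈6370/501⌉ − ⌈6300/501⌉ = 13 − 13 = 0
n=91: ⌈(92·70)/501⌉ − ⌈(91·70)/501⌉ = ⌈6440/501⌉ − ⌈6370/501⌉ = 13 − 13 = 0
n=92: ⌈(93·70)/501⌉ − ⌈(92·70)/501⌉ = ⌈6510/501⌉ − ⌈6440/501⌉ = 13 − 13 = 0
n=93: ⌈(94·70)/501⌉ − ⌈(93·70)/501⌉ = ⌈6580/501⌉ − ⌈6510/501⌉ = 14 − 13 = 1
n=94: ⌈(95·70)/501⌉ − ⌈(94·70)/501⌉ = ⌈6650/501⌉ − ⌈6580/501⌉ = 14 − 14 = 0
n=95: ⌈(96·70)/501⌉ − ⌈(95·70)/501⌉ = ⌈6720/501⌉ − ⌈6650/501⌉ = 14 − 14 = 0
n=96: ⌈(97·70)/501⌉ − ⌈(96·70)/501⌉ = ⌈6790/501⌉ − ⌈6720/501⌉ = 14 − 14 = 0
n=97: ⌈(98·70)/501⌉ − ⌈(97·70)/501⌉ = ⌈6860/501⌉ − ⌈6790/501⌉ = 14 − 14 = 0
n=98: ⌈(99·70)/501⌉ − ⌈(98·70)/501⌉ = ⌈6930/501⌉ − ⌈6860/501⌉ = 14 − 14 = 0
n=99: ⌈(100·70)/501⌉ − ⌈(99·70)/501⌉ = ⌈7000/501⌉ − ⌈6930/501⌉ = 14 − 14 = 0
n=100: ⌈(101·70)/501⌉ − ⌈(100·70)/501⌉ = ⌈7070/501⌉ − ⌈7000/501⌉ = 15 − 14 = 1
n=101: ⌈(102·70)/501⌉ − ⌈(101·70)/501⌉ = ⌈7140/501⌉ − ⌈7070/501⌉ = 15 − 15 = 0
n=102: ⌈(103·70)/501⌉ − ⌈(102·70)/501⌉ = ⌈7210/501⌉ − ⌈7140/501⌉ = 15 − 15 = 0


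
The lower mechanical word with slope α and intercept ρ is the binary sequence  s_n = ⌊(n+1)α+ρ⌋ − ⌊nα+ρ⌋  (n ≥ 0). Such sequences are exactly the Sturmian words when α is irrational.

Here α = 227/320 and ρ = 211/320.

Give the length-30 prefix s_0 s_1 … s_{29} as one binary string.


110110111011011101101101110110

n=0: ⌊(1·227+211)/320⌋ − ⌊(0·227+211)/320⌋ = ⌊438/320⌋ − ⌊211/320⌋ = 1 − 0 = 1
n=1: ⌊(2·227+211)/320⌋ − ⌊(1·227+211)/320⌋ = ⌊665/320⌋ − ⌊438/320⌋ = 2 − 1 = 1
n=2: ⌊(3·227+211)/320⌋ − ⌊(2·227+211)/320⌋ = ⌊892/320⌋ − ⌊665/320⌋ = 2 − 2 = 0
n=3: ⌊(4·227+211)/320⌋ − ⌊(3·227+211)/320⌋ = ⌊1119/320⌋ − ⌊892/320⌋ = 3 − 2 = 1
n=4: ⌊(5·227+211)/320⌋ − ⌊(4·227+211)/320⌋ = ⌊1346/320⌋ − ⌊1119/320⌋ = 4 − 3 = 1
n=5: ⌊(6·227+211)/320⌋ − ⌊(5·227+211)/320⌋ = ⌊1573/320⌋ − ⌊1346/320⌋ = 4 − 4 = 0
n=6: ⌊(7·227+211)/320⌋ − ⌊(6·227+211)/320⌋ = ⌊1800/320⌋ − ⌊1573/320⌋ = 5 − 4 = 1
n=7: ⌊(8·227+211)/320⌋ − ⌊(7·227+211)/320⌋ = ⌊2027/320⌋ − ⌊1800/320⌋ = 6 − 5 = 1
n=8: ⌊(9·227+211)/320⌋ − ⌊(8·227+211)/320⌋ = ⌊2254/320⌋ − ⌊2027/320⌋ = 7 − 6 = 1
n=9: ⌊(10·227+211)/320⌋ − ⌊(9·227+211)/320⌋ = ⌊2481/320⌋ − ⌊2254/320⌋ = 7 − 7 = 0
n=10: ⌊(11·227+211)/320⌋ − ⌊(10·227+211)/320⌋ = ⌊2708/320⌋ − ⌊2481/320⌋ = 8 − 7 = 1
n=11: ⌊(12·227+211)/320⌋ − ⌊(11·227+211)/320⌋ = ⌊2935/320⌋ − ⌊2708/320⌋ = 9 − 8 = 1
n=12: ⌊(13·227+211)/320⌋ − ⌊(12·227+211)/320⌋ = ⌊3162/320⌋ − ⌊2935/320⌋ = 9 − 9 = 0
n=13: ⌊(14·227+211)/320⌋ − ⌊(13·227+211)/320⌋ = ⌊3389/320⌋ − ⌊3162/320⌋ = 10 − 9 = 1
n=14: ⌊(15·227+211)/320⌋ − ⌊(14·227+211)/320⌋ = ⌊3616/320⌋ − ⌊3389/320⌋ = 11 − 10 = 1
n=15: ⌊(16·227+211)/320⌋ − ⌊(15·227+211)/320⌋ = ⌊3843/320⌋ − ⌊3616/320⌋ = 12 − 11 = 1
n=16: ⌊(17·227+211)/320⌋ − ⌊(16·227+211)/320⌋ = ⌊4070/320⌋ − ⌊3843/320⌋ = 12 − 12 = 0
n=17: ⌊(18·227+211)/320⌋ − ⌊(17·227+211)/320⌋ = ⌊4297/320⌋ − ⌊4070/320⌋ = 13 − 12 = 1
n=18: ⌊(19·227+211)/320⌋ − ⌊(18·227+211)/320⌋ = ⌊4524/320⌋ − ⌊4297/320⌋ = 14 − 13 = 1
n=19: ⌊(20·227+211)/320⌋ − ⌊(19·227+211)/320⌋ = ⌊4751/320⌋ − ⌊4524/320⌋ = 14 − 14 = 0
n=20: ⌊(21·227+211)/320⌋ − ⌊(20·227+211)/320⌋ = ⌊4978/320⌋ − ⌊4751/320⌋ = 15 − 14 = 1
n=21: ⌊(22·227+211)/320⌋ − ⌊(21·227+211)/320⌋ = ⌊5205/320⌋ − ⌊4978/320⌋ = 16 − 15 = 1
n=22: ⌊(23·227+211)/320⌋ − ⌊(22·227+211)/320⌋ = ⌊5432/320⌋ − ⌊5205/320⌋ = 16 − 16 = 0
n=23: ⌊(24·227+211)/320⌋ − ⌊(23·227+211)/320⌋ = ⌊5659/320⌋ − ⌊5432/320⌋ = 17 − 16 = 1
n=24: ⌊(25·227+211)/320⌋ − ⌊(24·227+211)/320⌋ = ⌊5886/320⌋ − ⌊5659/320⌋ = 18 − 17 = 1
n=25: ⌊(26·227+211)/320⌋ − ⌊(25·227+211)/320⌋ = ⌊6113/320⌋ − ⌊5886/320⌋ = 19 − 18 = 1
n=26: ⌊(27·227+211)/320⌋ − ⌊(26·227+211)/320⌋ = ⌊6340/320⌋ − ⌊6113/320⌋ = 19 − 19 = 0
n=27: ⌊(28·227+211)/320⌋ − ⌊(27·227+211)/320⌋ = ⌊6567/320⌋ − ⌊6340/320⌋ = 20 − 19 = 1
n=28: ⌊(29·227+211)/320⌋ − ⌊(28·227+211)/320⌋ = ⌊6794/320⌋ − ⌊6567/320⌋ = 21 − 20 = 1
n=29: ⌊(30·227+211)/320⌋ − ⌊(29·227+211)/320⌋ = ⌊7021/320⌋ − ⌊6794/320⌋ = 21 − 21 = 0


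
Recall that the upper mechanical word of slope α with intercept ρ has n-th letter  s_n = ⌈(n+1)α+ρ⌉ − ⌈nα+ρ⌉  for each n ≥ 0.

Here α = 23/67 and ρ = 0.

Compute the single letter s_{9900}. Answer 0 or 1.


0

(n+1)α + ρ = (9901·23) / 67 = 227723/67
nα + ρ     = (9900·23) / 67 = 227700/67
⌈227723/67⌉ = 3399,  ⌈227700/67⌉ = 3399
s_{9900} = 3399 − 3399 = 0


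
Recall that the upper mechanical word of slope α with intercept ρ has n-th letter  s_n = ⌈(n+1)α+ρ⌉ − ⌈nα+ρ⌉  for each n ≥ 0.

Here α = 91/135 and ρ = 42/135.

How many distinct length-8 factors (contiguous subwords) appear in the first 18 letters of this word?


5

t_n = ⌈(n·91+42)/135⌉ for n = 0 … 18:
  n=0…9: ⌈42/135⌉=1 ⌈133/135⌉=1 ⌈224/135⌉=2 ⌈315/135⌉=3 ⌈406/135⌉=4 ⌈497/135⌉=4 ⌈588/135⌉=5 ⌈679/135⌉=6 ⌈770/135⌉=6 ⌈861/135⌉=7
  n=10…18: ⌈952/135⌉=8 ⌈1043/135⌉=8 ⌈1134/135⌉=9 ⌈1225/135⌉=10 ⌈1316/135⌉=10 ⌈1407/135⌉=11 ⌈1498/135⌉=12 ⌈1589/135⌉=12 ⌈1680/135⌉=13
s_n = t_(n+1) − t_n for n = 0 … 17 gives
prefix = 011101101101101101
slide a length-8 window over [0..7] … [10..17] (11 windows); first occurrence of each distinct factor:
  [  0..  7] 01110110
  [  1..  8] 11101101
  [  2..  9] 11011011
  [  3.. 10] 10110110
  [  4.. 11] 01101101
  (the other 6 windows repeat one of these)
distinct factors: {01101101, 01110110, 10110110, 11011011, 11101101}
count = 5  (Sturmian bound for length 8 is 9)


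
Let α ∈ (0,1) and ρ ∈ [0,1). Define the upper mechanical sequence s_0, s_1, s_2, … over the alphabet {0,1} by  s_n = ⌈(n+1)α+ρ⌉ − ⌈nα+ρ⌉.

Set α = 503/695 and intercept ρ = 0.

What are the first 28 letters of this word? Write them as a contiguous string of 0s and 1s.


n=0: ⌈(1·503)/695⌉ − ⌈(0·503)/695⌉ = ⌈503/695⌉ − ⌈0/695⌉ = 1 − 0 = 1
n=1: ⌈(2·503)/695⌉ − ⌈(1·503)/695⌉ = ⌈1006/695⌉ − ⌈503/695⌉ = 2 − 1 = 1
n=2: ⌈(3·503)/695⌉ − ⌈(2·503)/695⌉ = ⌈1509/695⌉ − ⌈1006/695⌉ = 3 − 2 = 1
n=3: ⌈(4·503)/695⌉ − ⌈(3·503)/695⌉ = ⌈2012/695⌉ − ⌈1509/695⌉ = 3 − 3 = 0
n=4: ⌈(5·503)/695⌉ − ⌈(4·503)/695⌉ = ⌈2515/695⌉ − ⌈2012/695⌉ = 4 − 3 = 1
n=5: ⌈(6·503)/695⌉ − ⌈(5·503)/695⌉ = ⌈3018/695⌉ − ⌈2515/695⌉ = 5 − 4 = 1
n=6: ⌈(7·503)/695⌉ − ⌈(6·503)/695⌉ = ⌈3521/695⌉ − ⌈3018/695⌉ = 6 − 5 = 1
n=7: ⌈(8·503)/695⌉ − ⌈(7·503)/695⌉ = ⌈4024/695⌉ − ⌈3521/695⌉ = 6 − 6 = 0
n=8: ⌈(9·503)/695⌉ − ⌈(8·503)/695⌉ = ⌈4527/695⌉ − ⌈4024/695⌉ = 7 − 6 = 1
n=9: ⌈(10·503)/695⌉ − ⌈(9·503)/695⌉ = ⌈5030/695⌉ − ⌈4527/695⌉ = 8 − 7 = 1
n=10: ⌈(11·503)/695⌉ − ⌈(10·503)/695⌉ = ⌈5533/695⌉ − ⌈5030/695⌉ = 8 − 8 = 0
n=11: ⌈(12·503)/695⌉ − ⌈(11·503)/695⌉ = ⌈6036/695⌉ − ⌈5533/695⌉ = 9 − 8 = 1
n=12: ⌈(13·503)/695⌉ − ⌈(12·503)/695⌉ = ⌈6539/695⌉ − ⌈6036/695⌉ = 10 − 9 = 1
n=13: ⌈(14·503)/695⌉ − ⌈(13·503)/695⌉ = ⌈7042/695⌉ − ⌈6539/695⌉ = 11 − 10 = 1
n=14: ⌈(15·503)/695⌉ − ⌈(14·503)/695⌉ = ⌈7545/695⌉ − ⌈7042/695⌉ = 11 − 11 = 0
n=15: ⌈(16·503)/695⌉ − ⌈(15·503)/695⌉ = ⌈8048/695⌉ − ⌈7545/695⌉ = 12 − 11 = 1
n=16: ⌈(17·503)/695⌉ − ⌈(16·503)/695⌉ = ⌈8551/695⌉ − ⌈8048/695⌉ = 13 − 12 = 1
n=17: ⌈(18·503)/695⌉ − ⌈(17·503)/695⌉ = ⌈9054/695⌉ − ⌈8551/695⌉ = 14 − 13 = 1
n=18: ⌈(19·503)/695⌉ − ⌈(18·503)/695⌉ = ⌈9557/695⌉ − ⌈9054/695⌉ = 14 − 14 = 0
n=19: ⌈(20·503)/695⌉ − ⌈(19·503)/695⌉ = ⌈10060/695⌉ − ⌈9557/695⌉ = 15 − 14 = 1
n=20: ⌈(21·503)/695⌉ − ⌈(20·503)/695⌉ = ⌈10563/695⌉ − ⌈10060/695⌉ = 16 − 15 = 1
n=21: ⌈(22·503)/695⌉ − ⌈(21·503)/695⌉ = ⌈11066/695⌉ − ⌈10563/695⌉ = 16 − 16 = 0
n=22: ⌈(23·503)/695⌉ − ⌈(22·503)/695⌉ = ⌈11569/695⌉ − ⌈11066/695⌉ = 17 − 16 = 1
n=23: ⌈(24·503)/695⌉ − ⌈(23·503)/695⌉ = ⌈12072/695⌉ − ⌈11569/695⌉ = 18 − 17 = 1
n=24: ⌈(25·503)/695⌉ − ⌈(24·503)/695⌉ = ⌈12575/695⌉ − ⌈12072/695⌉ = 19 − 18 = 1
n=25: ⌈(26·503)/695⌉ − ⌈(25·503)/695⌉ = ⌈13078/695⌉ − ⌈12575/695⌉ = 19 − 19 = 0
n=26: ⌈(27·503)/695⌉ − ⌈(26·503)/695⌉ = ⌈13581/695⌉ − ⌈13078/695⌉ = 20 − 19 = 1
n=27: ⌈(28·503)/695⌉ − ⌈(27·503)/695⌉ = ⌈14084/695⌉ − ⌈13581/695⌉ = 21 − 20 = 1

1110111011011101110110111011


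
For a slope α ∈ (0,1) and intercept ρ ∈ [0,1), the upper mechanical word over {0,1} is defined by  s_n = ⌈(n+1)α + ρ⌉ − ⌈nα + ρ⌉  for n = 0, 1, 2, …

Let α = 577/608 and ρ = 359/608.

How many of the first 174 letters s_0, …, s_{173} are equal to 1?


165

#1s = Σ_{n=0}^{173} s_n = Σ_{n=0}^{173} (⌈(n+1)α+ρ⌉ − ⌈nα+ρ⌉)
the sum telescopes: every ⌈nα+ρ⌉ with 0 < n < 174 appears once with + and once with −, leaving ⌈174α+ρ⌉ − ⌈0·α+ρ⌉
174α + ρ = (174·577 + 359) / 608 = 100757/608
ρ = 359/608
⌈100757/608⌉ = 166,  ⌈359/608⌉ = 1
#1s = 166 − 1 = 165


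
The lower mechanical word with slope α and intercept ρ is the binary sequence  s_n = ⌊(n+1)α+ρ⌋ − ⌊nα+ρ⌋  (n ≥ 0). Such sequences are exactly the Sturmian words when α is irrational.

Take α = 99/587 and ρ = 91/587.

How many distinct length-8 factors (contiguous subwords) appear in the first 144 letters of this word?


9

t_n = ⌊(n·99+91)/587⌋ for n = 0 … 144:
  n=0…9: ⌊91/587⌋=0 ⌊190/587⌋=0 ⌊289/587⌋=0 ⌊388/587⌋=0 ⌊487/587⌋=0 ⌊586/587⌋=0 ⌊685/587⌋=1 ⌊784/587⌋=1 ⌊883/587⌋=1 ⌊982/587⌋=1
  n=10…19: ⌊1081/587⌋=1 ⌊1180/587⌋=2 ⌊1279/587⌋=2 ⌊1378/587⌋=2 ⌊1477/587⌋=2 ⌊1576/587⌋=2 ⌊1675/587⌋=2 ⌊1774/587⌋=3 ⌊1873/587⌋=3 ⌊1972/587⌋=3
  n=20…29: ⌊2071/587⌋=3 ⌊2170/587⌋=3 ⌊2269/587⌋=3 ⌊2368/587⌋=4 ⌊2467/587⌋=4 ⌊2566/587⌋=4 ⌊2665/587⌋=4 ⌊2764/587⌋=4 ⌊2863/587⌋=4 ⌊2962/587⌋=5
  n=30…39: ⌊3061/587⌋=5 ⌊3160/587⌋=5 ⌊3259/587⌋=5 ⌊3358/587⌋=5 ⌊3457/587⌋=5 ⌊3556/587⌋=6 ⌊3655/587⌋=6 ⌊3754/587⌋=6 ⌊3853/587⌋=6 ⌊3952/587⌋=6
  n=40…49: ⌊4051/587⌋=6 ⌊4150/587⌋=7 ⌊4249/587⌋=7 ⌊4348/587⌋=7 ⌊4447/587⌋=7 ⌊4546/587⌋=7 ⌊4645/587⌋=7 ⌊4744/587⌋=8 ⌊4843/587⌋=8 ⌊4942/587⌋=8
  n=50…59: ⌊5041/587⌋=8 ⌊5140/587⌋=8 ⌊5239/587⌋=8 ⌊5338/587⌋=9 ⌊5437/587⌋=9 ⌊5536/587⌋=9 ⌊5635/587⌋=9 ⌊5734/587⌋=9 ⌊5833/587⌋=9 ⌊5932/587⌋=10
  n=60…69: ⌊6031/587⌋=10 ⌊6130/587⌋=10 ⌊6229/587⌋=10 ⌊6328/587⌋=10 ⌊6427/587⌋=10 ⌊6526/587⌋=11 ⌊6625/587⌋=11 ⌊6724/587⌋=11 ⌊6823/587⌋=11 ⌊6922/587⌋=11
  n=70…79: ⌊7021/587⌋=11 ⌊7120/587⌋=12 ⌊7219/587⌋=12 ⌊7318/587⌋=12 ⌊7417/587⌋=12 ⌊7516/587⌋=12 ⌊7615/587⌋=12 ⌊7714/587⌋=13 ⌊7813/587⌋=13 ⌊7912/587⌋=13
  n=80…89: ⌊8011/587⌋=13 ⌊8110/587⌋=13 ⌊8209/587⌋=13 ⌊8308/587⌋=14 ⌊8407/587⌋=14 ⌊8506/587⌋=14 ⌊8605/587⌋=14 ⌊8704/587⌋=14 ⌊8803/587⌋=14 ⌊8902/587⌋=15
  n=90…99: ⌊9001/587⌋=15 ⌊9100/587⌋=15 ⌊9199/587⌋=15 ⌊9298/587⌋=15 ⌊9397/587⌋=16 ⌊9496/587⌋=16 ⌊9595/587⌋=16 ⌊9694/587⌋=16 ⌊9793/587⌋=16 ⌊9892/587⌋=16
  n=100…109: ⌊9991/587⌋=17 ⌊10090/587⌋=17 ⌊10189/587⌋=17 ⌊10288/587⌋=17 ⌊10387/587⌋=17 ⌊10486/587⌋=17 ⌊10585/587⌋=18 ⌊10684/587⌋=18 ⌊10783/587⌋=18 ⌊10882/587⌋=18
  n=110…119: ⌊10981/587⌋=18 ⌊11080/587⌋=18 ⌊11179/587⌋=19 ⌊11278/587⌋=19 ⌊11377/587⌋=19 ⌊11476/587⌋=19 ⌊11575/587⌋=19 ⌊11674/587⌋=19 ⌊11773/587⌋=20 ⌊11872/587⌋=20
  n=120…129: ⌊11971/587⌋=20 ⌊12070/587⌋=20 ⌊12169/587⌋=20 ⌊12268/587⌋=20 ⌊12367/587⌋=21 ⌊12466/587⌋=21 ⌊12565/587⌋=21 ⌊12664/587⌋=21 ⌊12763/587⌋=21 ⌊12862/587⌋=21
  n=130…139: ⌊12961/587⌋=22 ⌊13060/587⌋=22 ⌊13159/587⌋=22 ⌊13258/587⌋=22 ⌊13357/587⌋=22 ⌊13456/587⌋=22 ⌊13555/587⌋=23 ⌊13654/587⌋=23 ⌊13753/587⌋=23 ⌊13852/587⌋=23
  n=140…144: ⌊13951/587⌋=23 ⌊14050/587⌋=23 ⌊14149/587⌋=24 ⌊14248/587⌋=24 ⌊14347/587⌋=24
s_n = t_(n+1) − t_n for n = 0 … 143 gives
prefix = 000001000010000010000010000010000010000010000010000010000010000010000010000010000010000010000100000100000100000100000100000100000100000100000100
slide a length-8 window over [0..7] … [136..143] (137 windows); first occurrence of each distinct factor:
  [  0..  7] 00000100
  [  1..  8] 00001000
  [  2..  9] 00010000
  [  3.. 10] 00100001
  [  4.. 11] 01000010
  [  5.. 12] 10000100
  [  8.. 15] 00100000
  [  9.. 16] 01000001
  [ 10.. 17] 10000010
  (the other 128 windows repeat one of these)
distinct factors: {00000100, 00001000, 00010000, 00100000, 00100001, 01000001, 01000010, 10000010, 10000100}
count = 9  (Sturmian bound for length 8 is 9)


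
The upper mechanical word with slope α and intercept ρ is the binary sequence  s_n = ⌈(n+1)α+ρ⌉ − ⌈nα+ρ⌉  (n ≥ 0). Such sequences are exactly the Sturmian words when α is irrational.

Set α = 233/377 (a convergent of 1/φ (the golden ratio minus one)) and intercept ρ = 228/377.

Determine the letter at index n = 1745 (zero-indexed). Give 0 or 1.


0

(n+1)α + ρ = (1746·233 + 228) / 377 = 407046/377
nα + ρ     = (1745·233 + 228) / 377 = 406813/377
⌈407046/377⌉ = 1080,  ⌈406813/377⌉ = 1080
s_{1745} = 1080 − 1080 = 0


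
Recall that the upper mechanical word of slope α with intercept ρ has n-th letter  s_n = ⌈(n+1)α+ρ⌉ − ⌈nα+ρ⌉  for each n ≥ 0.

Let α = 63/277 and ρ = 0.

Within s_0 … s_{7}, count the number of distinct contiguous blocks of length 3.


t_n = ⌈(n·63)/277⌉ for n = 0 … 8:
  n=0…8: ⌈0/277⌉=0 ⌈63/277⌉=1 ⌈126/277⌉=1 ⌈189/277⌉=1 ⌈252/277⌉=1 ⌈315/277⌉=2 ⌈378/277⌉=2 ⌈441/277⌉=2 ⌈504/277⌉=2
s_n = t_(n+1) − t_n for n = 0 … 7 gives
prefix = 10001000
slide a length-3 window over [0..2] … [5..7] (6 windows); first occurrence of each distinct factor:
  [  0..  2] 100
  [  1..  3] 000
  [  2..  4] 001
  [  3..  5] 010
  (the other 2 windows repeat one of these)
distinct factors: {000, 001, 010, 100}
count = 4  (Sturmian bound for length 3 is 4)

4


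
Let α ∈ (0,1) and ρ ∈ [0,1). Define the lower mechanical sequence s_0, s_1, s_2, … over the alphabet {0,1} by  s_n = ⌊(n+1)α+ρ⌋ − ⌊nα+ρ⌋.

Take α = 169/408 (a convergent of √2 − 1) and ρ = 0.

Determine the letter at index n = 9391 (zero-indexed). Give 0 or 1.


1

(n+1)α + ρ = (9392·169) / 408 = 1587248/408
nα + ρ     = (9391·169) / 408 = 1587079/408
⌊1587248/408⌋ = 3890,  ⌊1587079/408⌋ = 3889
s_{9391} = 3890 − 3889 = 1


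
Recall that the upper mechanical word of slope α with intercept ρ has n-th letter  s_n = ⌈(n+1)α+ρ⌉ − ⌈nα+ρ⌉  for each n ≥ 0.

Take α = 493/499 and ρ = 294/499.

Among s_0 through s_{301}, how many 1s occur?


298

#1s = Σ_{n=0}^{301} s_n = Σ_{n=0}^{301} (⌈(n+1)α+ρ⌉ − ⌈nα+ρ⌉)
the sum telescopes: every ⌈nα+ρ⌉ with 0 < n < 302 appears once with + and once with −, leaving ⌈302α+ρ⌉ − ⌈0·α+ρ⌉
302α + ρ = (302·493 + 294) / 499 = 149180/499
ρ = 294/499
⌈149180/499⌉ = 299,  ⌈294/499⌉ = 1
#1s = 299 − 1 = 298


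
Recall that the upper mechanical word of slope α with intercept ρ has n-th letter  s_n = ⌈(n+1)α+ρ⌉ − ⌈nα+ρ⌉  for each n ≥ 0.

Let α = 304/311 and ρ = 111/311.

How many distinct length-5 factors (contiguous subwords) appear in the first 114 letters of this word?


t_n = ⌈(n·304+111)/311⌉ for n = 0 … 114:
  n=0…9: ⌈111/311⌉=1 ⌈415/311⌉=2 ⌈719/311⌉=3 ⌈1023/311⌉=4 ⌈1327/311⌉=5 ⌈1631/311⌉=6 ⌈1935/311⌉=7 ⌈2239/311⌉=8 ⌈2543/311⌉=9 ⌈2847/311⌉=10
  n=10…19: ⌈3151/311⌉=11 ⌈3455/311⌉=12 ⌈3759/311⌉=13 ⌈4063/311⌉=14 ⌈4367/311⌉=15 ⌈4671/311⌉=16 ⌈4975/311⌉=16 ⌈5279/311⌉=17 ⌈5583/311⌉=18 ⌈5887/311⌉=19
  n=20…29: ⌈6191/311⌉=20 ⌈6495/311⌉=21 ⌈6799/311⌉=22 ⌈7103/311⌉=23 ⌈7407/311⌉=24 ⌈7711/311⌉=25 ⌈8015/311⌉=26 ⌈8319/311⌉=27 ⌈8623/311⌉=28 ⌈8927/311⌉=29
  n=30…39: ⌈9231/311⌉=30 ⌈9535/311⌉=31 ⌈9839/311⌉=32 ⌈10143/311⌉=33 ⌈10447/311⌉=34 ⌈10751/311⌉=35 ⌈11055/311⌉=36 ⌈11359/311⌉=37 ⌈11663/311⌉=38 ⌈11967/311⌉=39
  n=40…49: ⌈12271/311⌉=40 ⌈12575/311⌉=41 ⌈12879/311⌉=42 ⌈13183/311⌉=43 ⌈13487/311⌉=44 ⌈13791/311⌉=45 ⌈14095/311⌉=46 ⌈14399/311⌉=47 ⌈14703/311⌉=48 ⌈15007/311⌉=49
  n=50…59: ⌈15311/311⌉=50 ⌈15615/311⌉=51 ⌈15919/311⌉=52 ⌈16223/311⌉=53 ⌈16527/311⌉=54 ⌈16831/311⌉=55 ⌈17135/311⌉=56 ⌈17439/311⌉=57 ⌈17743/311⌉=58 ⌈18047/311⌉=59
  n=60…69: ⌈18351/311⌉=60 ⌈18655/311⌉=60 ⌈18959/311⌉=61 ⌈19263/311⌉=62 ⌈19567/311⌉=63 ⌈19871/311⌉=64 ⌈20175/311⌉=65 ⌈20479/311⌉=66 ⌈20783/311⌉=67 ⌈21087/311⌉=68
  n=70…79: ⌈21391/311⌉=69 ⌈21695/311⌉=70 ⌈21999/311⌉=71 ⌈22303/311⌉=72 ⌈22607/311⌉=73 ⌈22911/311⌉=74 ⌈23215/311⌉=75 ⌈23519/311⌉=76 ⌈23823/311⌉=77 ⌈24127/311⌉=78
  n=80…89: ⌈24431/311⌉=79 ⌈24735/311⌉=80 ⌈25039/311⌉=81 ⌈25343/311⌉=82 ⌈25647/311⌉=83 ⌈25951/311⌉=84 ⌈26255/311⌉=85 ⌈26559/311⌉=86 ⌈26863/311⌉=87 ⌈27167/311⌉=88
  n=90…99: ⌈27471/311⌉=89 ⌈27775/311⌉=90 ⌈28079/311⌉=91 ⌈28383/311⌉=92 ⌈28687/311⌉=93 ⌈28991/311⌉=94 ⌈29295/311⌉=95 ⌈29599/311⌉=96 ⌈29903/311⌉=97 ⌈30207/311⌉=98
  n=100…109: ⌈30511/311⌉=99 ⌈30815/311⌉=100 ⌈31119/311⌉=101 ⌈31423/311⌉=102 ⌈31727/311⌉=103 ⌈32031/311⌉=103 ⌈32335/311⌉=104 ⌈32639/311⌉=105 ⌈32943/311⌉=106 ⌈33247/311⌉=107
  n=110…114: ⌈33551/311⌉=108 ⌈33855/311⌉=109 ⌈34159/311⌉=110 ⌈34463/311⌉=111 ⌈34767/311⌉=112
s_n = t_(n+1) − t_n for n = 0 … 113 gives
prefix = 111111111111111011111111111111111111111111111111111111111111011111111111111111111111111111111111111111110111111111
slide a length-5 window over [0..4] … [109..113] (110 windows); first occurrence of each distinct factor:
  [  0..  4] 11111
  [ 11.. 15] 11110
  [ 12.. 16] 11101
  [ 13.. 17] 11011
  [ 14.. 18] 10111
  [ 15.. 19] 01111
  (the other 104 windows repeat one of these)
distinct factors: {01111, 10111, 11011, 11101, 11110, 11111}
count = 6  (Sturmian bound for length 5 is 6)

6


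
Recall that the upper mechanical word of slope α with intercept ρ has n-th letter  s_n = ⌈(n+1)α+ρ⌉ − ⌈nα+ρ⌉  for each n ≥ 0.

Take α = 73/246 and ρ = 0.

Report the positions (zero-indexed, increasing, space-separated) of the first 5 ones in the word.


n=0: ⌈73/246⌉−⌈0/246⌉ = 1−0 = 1  ← one
n=1: ⌈146/246⌉−⌈73/246⌉ = 1−1 = 0
n=2: ⌈219/246⌉−⌈146/246⌉ = 1−1 = 0
n=3: ⌈292/246⌉−⌈219/246⌉ = 2−1 = 1  ← one
n=4: ⌈365/246⌉−⌈292/246⌉ = 2−2 = 0
n=5: ⌈438/246⌉−⌈365/246⌉ = 2−2 = 0
n=6: ⌈511/246⌉−⌈438/246⌉ = 3−2 = 1  ← one
n=7: ⌈584/246⌉−⌈511/246⌉ = 3−3 = 0
n=8: ⌈657/246⌉−⌈584/246⌉ = 3−3 = 0
n=9: ⌈730/246⌉−⌈657/246⌉ = 3−3 = 0
n=10: ⌈803/246⌉−⌈730/246⌉ = 4−3 = 1  ← one
n=11: ⌈876/246⌉−⌈803/246⌉ = 4−4 = 0
n=12: ⌈949/246⌉−⌈876/246⌉ = 4−4 = 0
n=13: ⌈1022/246⌉−⌈949/246⌉ = 5−4 = 1  ← one
positions of the first 5 ones: 0 3 6 10 13

0 3 6 10 13


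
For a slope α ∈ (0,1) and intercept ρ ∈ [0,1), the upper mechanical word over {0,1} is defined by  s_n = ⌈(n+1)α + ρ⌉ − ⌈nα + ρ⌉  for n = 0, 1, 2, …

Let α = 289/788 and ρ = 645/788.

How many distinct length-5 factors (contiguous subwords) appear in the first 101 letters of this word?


t_n = ⌈(n·289+645)/788⌉ for n = 0 … 101:
  n=0…9: ⌈645/788⌉=1 ⌈934/788⌉=2 ⌈1223/788⌉=2 ⌈1512/788⌉=2 ⌈1801/788⌉=3 ⌈2090/788⌉=3 ⌈2379/788⌉=4 ⌈2668/788⌉=4 ⌈2957/788⌉=4 ⌈3246/788⌉=5
  n=10…19: ⌈3535/788⌉=5 ⌈3824/788⌉=5 ⌈4113/788⌉=6 ⌈4402/788⌉=6 ⌈4691/788⌉=6 ⌈4980/788⌉=7 ⌈5269/788⌉=7 ⌈5558/788⌉=8 ⌈5847/788⌉=8 ⌈6136/788⌉=8
  n=20…29: ⌈6425/788⌉=9 ⌈6714/788⌉=9 ⌈7003/788⌉=9 ⌈7292/788⌉=10 ⌈7581/788⌉=10 ⌈7870/788⌉=10 ⌈8159/788⌉=11 ⌈8448/788⌉=11 ⌈8737/788⌉=12 ⌈9026/788⌉=12
  n=30…39: ⌈9315/788⌉=12 ⌈9604/788⌉=13 ⌈9893/788⌉=13 ⌈10182/788⌉=13 ⌈10471/788⌉=14 ⌈10760/788⌉=14 ⌈11049/788⌉=15 ⌈11338/788⌉=15 ⌈11627/788⌉=15 ⌈11916/788⌉=16
  n=40…49: ⌈12205/788⌉=16 ⌈12494/788⌉=16 ⌈12783/788⌉=17 ⌈13072/788⌉=17 ⌈13361/788⌉=17 ⌈13650/788⌉=18 ⌈13939/788⌉=18 ⌈14228/788⌉=19 ⌈14517/788⌉=19 ⌈14806/788⌉=19
  n=50…59: ⌈15095/788⌉=20 ⌈15384/788⌉=20 ⌈15673/788⌉=20 ⌈15962/788⌉=21 ⌈16251/788⌉=21 ⌈16540/788⌉=21 ⌈16829/788⌉=22 ⌈17118/788⌉=22 ⌈17407/788⌉=23 ⌈17696/788⌉=23
  n=60…69: ⌈17985/788⌉=23 ⌈18274/788⌉=24 ⌈18563/788⌉=24 ⌈18852/788⌉=24 ⌈19141/788⌉=25 ⌈19430/788⌉=25 ⌈19719/788⌉=26 ⌈20008/788⌉=26 ⌈20297/788⌉=26 ⌈20586/788⌉=27
  n=70…79: ⌈20875/788⌉=27 ⌈21164/788⌉=27 ⌈21453/788⌉=28 ⌈21742/788⌉=28 ⌈22031/788⌉=28 ⌈22320/788⌉=29 ⌈22609/788⌉=29 ⌈22898/788⌉=30 ⌈23187/788⌉=30 ⌈23476/788⌉=30
  n=80…89: ⌈23765/788⌉=31 ⌈24054/788⌉=31 ⌈24343/788⌉=31 ⌈24632/788⌉=32 ⌈24921/788⌉=32 ⌈25210/788⌉=32 ⌈25499/788⌉=33 ⌈25788/788⌉=33 ⌈26077/788⌉=34 ⌈26366/788⌉=34
  n=90…99: ⌈26655/788⌉=34 ⌈26944/788⌉=35 ⌈27233/788⌉=35 ⌈27522/788⌉=35 ⌈27811/788⌉=36 ⌈28100/788⌉=36 ⌈28389/788⌉=37 ⌈28678/788⌉=37 ⌈28967/788⌉=37 ⌈29256/788⌉=38
  n=100…101: ⌈29545/788⌉=38 ⌈29834/788⌉=38
s_n = t_(n+1) − t_n for n = 0 … 100 gives
prefix = 10010100100100101001001001010010010100100100101001001001010010010100100100101001001001010010010100100
slide a length-5 window over [0..4] … [96..100] (97 windows); first occurrence of each distinct factor:
  [  0..  4] 10010
  [  1..  5] 00101
  [  2..  6] 01010
  [  3..  7] 10100
  [  4..  8] 01001
  [  6.. 10] 00100
  (the other 91 windows repeat one of these)
distinct factors: {00100, 00101, 01001, 01010, 10010, 10100}
count = 6  (Sturmian bound for length 5 is 6)

6


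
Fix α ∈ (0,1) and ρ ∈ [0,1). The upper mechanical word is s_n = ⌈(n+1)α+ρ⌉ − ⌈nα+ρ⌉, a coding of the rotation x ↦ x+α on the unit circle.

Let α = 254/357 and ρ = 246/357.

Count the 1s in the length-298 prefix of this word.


212

#1s = Σ_{n=0}^{297} s_n = Σ_{n=0}^{297} (⌈(n+1)α+ρ⌉ − ⌈nα+ρ⌉)
the sum telescopes: every ⌈nα+ρ⌉ with 0 < n < 298 appears once with + and once with −, leaving ⌈298α+ρ⌉ − ⌈0·α+ρ⌉
298α + ρ = (298·254 + 246) / 357 = 75938/357
ρ = 246/357
⌈75938/357⌉ = 213,  ⌈246/357⌉ = 1
#1s = 213 − 1 = 212


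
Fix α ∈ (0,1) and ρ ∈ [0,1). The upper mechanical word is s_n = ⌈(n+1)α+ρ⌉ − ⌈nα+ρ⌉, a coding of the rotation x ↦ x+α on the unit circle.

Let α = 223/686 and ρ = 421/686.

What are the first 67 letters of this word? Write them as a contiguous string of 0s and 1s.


0100100100100100100100100100100100010010010010010010010010010010010

n=0: ⌈(1·223+421)/686⌉ − ⌈(0·223+421)/686⌉ = ⌈644/686⌉ − ⌈421/686⌉ = 1 − 1 = 0
n=1: ⌈(2·223+421)/686⌉ − ⌈(1·223+421)/686⌉ = ⌈867/686⌉ − ⌈644/686⌉ = 2 − 1 = 1
n=2: ⌈(3·223+421)/686⌉ − ⌈(2·223+421)/686⌉ = ⌈1090/686⌉ − ⌈867/686⌉ = 2 − 2 = 0
n=3: ⌈(4·223+421)/686⌉ − ⌈(3·223+421)/686⌉ = ⌈1313/686⌉ − ⌈1090/686⌉ = 2 − 2 = 0
n=4: ⌈(5·223+421)/686⌉ − ⌈(4·223+421)/686⌉ = ⌈1536/686⌉ − ⌈1313/686⌉ = 3 − 2 = 1
n=5: ⌈(6·223+421)/686⌉ − ⌈(5·223+421)/686⌉ = ⌈1759/686⌉ − ⌈1536/686⌉ = 3 − 3 = 0
n=6: ⌈(7·223+421)/686⌉ − ⌈(6·223+421)/686⌉ = ⌈1982/686⌉ − ⌈1759/686⌉ = 3 − 3 = 0
n=7: ⌈(8·223+421)/686⌉ − ⌈(7·223+421)/686⌉ = ⌈2205/686⌉ − ⌈1982/686⌉ = 4 − 3 = 1
n=8: ⌈(9·223+421)/686⌉ − ⌈(8·223+421)/686⌉ = ⌈2428/686⌉ − ⌈2205/686⌉ = 4 − 4 = 0
n=9: ⌈(10·223+421)/686⌉ − ⌈(9·223+421)/686⌉ = ⌈2651/686⌉ − ⌈2428/686⌉ = 4 − 4 = 0
n=10: ⌈(11·223+421)/686⌉ − ⌈(10·223+421)/686⌉ = ⌈2874/686⌉ − ⌈2651/686⌉ = 5 − 4 = 1
n=11: ⌈(12·223+421)/686⌉ − ⌈(11·223+421)/686⌉ = ⌈3097/686⌉ − ⌈2874/686⌉ = 5 − 5 = 0
n=12: ⌈(13·223+421)/686⌉ − ⌈(12·223+421)/686⌉ = ⌈3320/686⌉ − ⌈3097/686⌉ = 5 − 5 = 0
n=13: ⌈(14·223+421)/686⌉ − ⌈(13·223+421)/686⌉ = ⌈3543/686⌉ − ⌈3320/686⌉ = 6 − 5 = 1
n=14: ⌈(15·223+421)/686⌉ − ⌈(14·223+421)/686⌉ = ⌈3766/686⌉ − ⌈3543/686⌉ = 6 − 6 = 0
n=15: ⌈(16·223+421)/686⌉ − ⌈(15·223+421)/686⌉ = ⌈3989/686⌉ − ⌈3766/686⌉ = 6 − 6 = 0
n=16: ⌈(17·223+421)/686⌉ − ⌈(16·223+421)/686⌉ = ⌈4212/686⌉ − ⌈3989/686⌉ = 7 − 6 = 1
n=17: ⌈(18·223+421)/686⌉ − ⌈(17·223+421)/686⌉ = ⌈4435/686⌉ − ⌈4212/686⌉ = 7 − 7 = 0
n=18: ⌈(19·223+421)/686⌉ − ⌈(18·223+421)/686⌉ = ⌈4658/686⌉ − ⌈4435/686⌉ = 7 − 7 = 0
n=19: ⌈(20·223+421)/686⌉ − ⌈(19·223+421)/686⌉ = ⌈4881/686⌉ − ⌈4658/686⌉ = 8 − 7 = 1
n=20: ⌈(21·223+421)/686⌉ − ⌈(20·223+421)/686⌉ = ⌈5104/686⌉ − ⌈4881/686⌉ = 8 − 8 = 0
n=21: ⌈(22·223+421)/686⌉ − ⌈(21·223+421)/686⌉ = ⌈5327/686⌉ − ⌈5104/686⌉ = 8 − 8 = 0
n=22: ⌈(23·223+421)/686⌉ − ⌈(22·223+421)/686⌉ = ⌈5550/686⌉ − ⌈5327/686⌉ = 9 − 8 = 1
n=23: ⌈(24·223+421)/686⌉ − ⌈(23·223+421)/686⌉ = ⌈5773/686⌉ − ⌈5550/686⌉ = 9 − 9 = 0
n=24: ⌈(25·223+421)/686⌉ − ⌈(24·223+421)/686⌉ = ⌈5996/686⌉ − ⌈5773/686⌉ = 9 − 9 = 0
n=25: ⌈(26·223+421)/686⌉ − ⌈(25·223+421)/686⌉ = ⌈6219/686⌉ − ⌈5996/686⌉ = 10 − 9 = 1
n=26: ⌈(27·223+421)/686⌉ − ⌈(26·223+421)/686⌉ = ⌈6442/686⌉ − ⌈6219/686⌉ = 10 − 10 = 0
n=27: ⌈(28·223+421)/686⌉ − ⌈(27·223+421)/686⌉ = ⌈6665/686⌉ − ⌈6442/686⌉ = 10 − 10 = 0
n=28: ⌈(29·223+421)/686⌉ − ⌈(28·223+421)/686⌉ = ⌈6888/686⌉ − ⌈6665/686⌉ = 11 − 10 = 1
n=29: ⌈(30·223+421)/686⌉ − ⌈(29·223+421)/686⌉ = ⌈7111/686⌉ − ⌈6888/686⌉ = 11 − 11 = 0
n=30: ⌈(31·223+421)/686⌉ − ⌈(30·223+421)/686⌉ = ⌈7334/686⌉ − ⌈7111/686⌉ = 11 − 11 = 0
n=31: ⌈(32·223+421)/686⌉ − ⌈(31·223+421)/686⌉ = ⌈7557/686⌉ − ⌈7334/686⌉ = 12 − 11 = 1
n=32: ⌈(33·223+421)/686⌉ − ⌈(32·223+421)/686⌉ = ⌈7780/686⌉ − ⌈7557/686⌉ = 12 − 12 = 0
n=33: ⌈(34·223+421)/686⌉ − ⌈(33·223+421)/686⌉ = ⌈8003/686⌉ − ⌈7780/686⌉ = 12 − 12 = 0
n=34: ⌈(35·223+421)/686⌉ − ⌈(34·223+421)/686⌉ = ⌈8226/686⌉ − ⌈8003/686⌉ = 12 − 12 = 0
n=35: ⌈(36·223+421)/686⌉ − ⌈(35·223+421)/686⌉ = ⌈8449/686⌉ − ⌈8226/686⌉ = 13 − 12 = 1
n=36: ⌈(37·223+421)/686⌉ − ⌈(36·223+421)/686⌉ = ⌈8672/686⌉ − ⌈8449/686⌉ = 13 − 13 = 0
n=37: ⌈(38·223+421)/686⌉ − ⌈(37·223+421)/686⌉ = ⌈8895/686⌉ − ⌈8672/686⌉ = 13 − 13 = 0
n=38: ⌈(39·223+421)/686⌉ − ⌈(38·223+421)/686⌉ = ⌈9118/686⌉ − ⌈8895/686⌉ = 14 − 13 = 1
n=39: ⌈(40·223+421)/686⌉ − ⌈(39·223+421)/686⌉ = ⌈9341/686⌉ − ⌈9118/686⌉ = 14 − 14 = 0
n=40: ⌈(41·223+421)/686⌉ − ⌈(40·223+421)/686⌉ = ⌈9564/686⌉ − ⌈9341/686⌉ = 14 − 14 = 0
n=41: ⌈(42·223+421)/686⌉ − ⌈(41·223+421)/686⌉ = ⌈9787/686⌉ − ⌈9564/686⌉ = 15 − 14 = 1
n=42: ⌈(43·223+421)/686⌉ − ⌈(42·223+421)/686⌉ = ⌈10010/686⌉ − ⌈9787/686⌉ = 15 − 15 = 0
n=43: ⌈(44·223+421)/686⌉ − ⌈(43·223+421)/686⌉ = ⌈10233/686⌉ − ⌈10010/686⌉ = 15 − 15 = 0
n=44: ⌈(45·223+421)/686⌉ − ⌈(44·223+421)/686⌉ = ⌈10456/686⌉ − ⌈10233/686⌉ = 16 − 15 = 1
n=45: ⌈(46·223+421)/686⌉ − ⌈(45·223+421)/686⌉ = ⌈10679/686⌉ − ⌈10456/686⌉ = 16 − 16 = 0
n=46: ⌈(47·223+421)/686⌉ − ⌈(46·223+421)/686⌉ = ⌈10902/686⌉ − ⌈10679/686⌉ = 16 − 16 = 0
n=47: ⌈(48·223+421)/686⌉ − ⌈(47·223+421)/686⌉ = ⌈11125/686⌉ − ⌈10902/686⌉ = 17 − 16 = 1
n=48: ⌈(49·223+421)/686⌉ − ⌈(48·223+421)/686⌉ = ⌈11348/686⌉ − ⌈11125/686⌉ = 17 − 17 = 0
n=49: ⌈(50·223+421)/686⌉ − ⌈(49·223+421)/686⌉ = ⌈11571/686⌉ − ⌈11348/686⌉ = 17 − 17 = 0
n=50: ⌈(51·223+421)/686⌉ − ⌈(50·223+421)/686⌉ = ⌈11794/686⌉ − ⌈11571/686⌉ = 18 − 17 = 1
n=51: ⌈(52·223+421)/686⌉ − ⌈(51·223+421)/686⌉ = ⌈12017/686⌉ − ⌈11794/686⌉ = 18 − 18 = 0
n=52: ⌈(53·223+421)/686⌉ − ⌈(52·223+421)/686⌉ = ⌈12240/686⌉ − ⌈12017/686⌉ = 18 − 18 = 0
n=53: ⌈(54·223+421)/686⌉ − ⌈(53·223+421)/686⌉ = ⌈12463/686⌉ − ⌈12240/686⌉ = 19 − 18 = 1
n=54: ⌈(55·223+421)/686⌉ − ⌈(54·223+421)/686⌉ = ⌈12686/686⌉ − ⌈12463/686⌉ = 19 − 19 = 0
n=55: ⌈(56·223+421)/686⌉ − ⌈(55·223+421)/686⌉ = ⌈12909/686⌉ − ⌈12686/686⌉ = 19 − 19 = 0
n=56: ⌈(57·223+421)/686⌉ − ⌈(56·223+421)/686⌉ = ⌈13132/686⌉ − ⌈12909/686⌉ = 20 − 19 = 1
n=57: ⌈(58·223+421)/686⌉ − ⌈(57·223+421)/686⌉ = ⌈13355/686⌉ − ⌈13132/686⌉ = 20 − 20 = 0
n=58: ⌈(59·223+421)/686⌉ − ⌈(58·223+421)/686⌉ = ⌈13578/686⌉ − ⌈13355/686⌉ = 20 − 20 = 0
n=59: ⌈(60·223+421)/686⌉ − ⌈(59·223+421)/686⌉ = ⌈13801/686⌉ − ⌈13578/686⌉ = 21 − 20 = 1
n=60: ⌈(61·223+421)/686⌉ − ⌈(60·223+421)/686⌉ = ⌈14024/686⌉ − ⌈13801/686⌉ = 21 − 21 = 0
n=61: ⌈(62·223+421)/686⌉ − ⌈(61·223+421)/686⌉ = ⌈14247/686⌉ − ⌈14024/686⌉ = 21 − 21 = 0
n=62: ⌈(63·223+421)/686⌉ − ⌈(62·223+421)/686⌉ = ⌈14470/686⌉ − ⌈14247/686⌉ = 22 − 21 = 1
n=63: ⌈(64·223+421)/686⌉ − ⌈(63·223+421)/686⌉ = ⌈14693/686⌉ − ⌈14470/686⌉ = 22 − 22 = 0
n=64: ⌈(65·223+421)/686⌉ − ⌈(64·223+421)/686⌉ = ⌈14916/686⌉ − ⌈14693/686⌉ = 22 − 22 = 0
n=65: ⌈(66·223+421)/686⌉ − ⌈(65·223+421)/686⌉ = ⌈15139/686⌉ − ⌈14916/686⌉ = 23 − 22 = 1
n=66: ⌈(67·223+421)/686⌉ − ⌈(66·223+421)/686⌉ = ⌈15362/686⌉ − ⌈15139/686⌉ = 23 − 23 = 0
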